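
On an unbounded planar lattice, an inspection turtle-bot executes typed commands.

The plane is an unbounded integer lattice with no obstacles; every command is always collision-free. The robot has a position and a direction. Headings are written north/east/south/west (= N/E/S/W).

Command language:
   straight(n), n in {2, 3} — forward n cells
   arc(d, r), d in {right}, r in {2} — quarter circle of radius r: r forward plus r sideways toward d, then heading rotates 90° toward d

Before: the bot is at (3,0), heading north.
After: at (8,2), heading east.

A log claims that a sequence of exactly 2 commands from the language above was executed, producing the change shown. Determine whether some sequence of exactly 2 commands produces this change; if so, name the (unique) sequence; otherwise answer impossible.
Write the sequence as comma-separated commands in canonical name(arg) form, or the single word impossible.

arc(right, 2), straight(3)

key: order matters: swapping arc(right, 2) and straight(3) lands elsewhere
begin: at (3,0), heading north
1. arc(right, 2) → at (5,2), heading east
2. straight(3) → at (8,2), heading east
all 9 alternatives checked — unique.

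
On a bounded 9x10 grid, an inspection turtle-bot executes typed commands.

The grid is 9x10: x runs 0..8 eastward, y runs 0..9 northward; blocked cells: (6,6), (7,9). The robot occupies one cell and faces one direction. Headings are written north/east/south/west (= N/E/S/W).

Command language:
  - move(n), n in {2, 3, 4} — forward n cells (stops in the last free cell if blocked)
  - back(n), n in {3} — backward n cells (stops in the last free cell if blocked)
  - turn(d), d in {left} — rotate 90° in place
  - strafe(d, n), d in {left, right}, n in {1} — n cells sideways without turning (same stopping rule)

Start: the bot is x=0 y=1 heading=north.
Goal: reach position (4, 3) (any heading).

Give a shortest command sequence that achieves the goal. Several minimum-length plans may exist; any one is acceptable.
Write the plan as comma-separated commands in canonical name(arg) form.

begin: x=0 y=1 heading=north
step 1 (move(2)): x=0 y=3 heading=north
step 2 (strafe(right, 1)): x=1 y=3 heading=north
step 3 (turn(left)): x=1 y=3 heading=west
step 4 (back(3)): x=4 y=3 heading=west
nothing shorter than 4 reaches the goal.

move(2), strafe(right, 1), turn(left), back(3)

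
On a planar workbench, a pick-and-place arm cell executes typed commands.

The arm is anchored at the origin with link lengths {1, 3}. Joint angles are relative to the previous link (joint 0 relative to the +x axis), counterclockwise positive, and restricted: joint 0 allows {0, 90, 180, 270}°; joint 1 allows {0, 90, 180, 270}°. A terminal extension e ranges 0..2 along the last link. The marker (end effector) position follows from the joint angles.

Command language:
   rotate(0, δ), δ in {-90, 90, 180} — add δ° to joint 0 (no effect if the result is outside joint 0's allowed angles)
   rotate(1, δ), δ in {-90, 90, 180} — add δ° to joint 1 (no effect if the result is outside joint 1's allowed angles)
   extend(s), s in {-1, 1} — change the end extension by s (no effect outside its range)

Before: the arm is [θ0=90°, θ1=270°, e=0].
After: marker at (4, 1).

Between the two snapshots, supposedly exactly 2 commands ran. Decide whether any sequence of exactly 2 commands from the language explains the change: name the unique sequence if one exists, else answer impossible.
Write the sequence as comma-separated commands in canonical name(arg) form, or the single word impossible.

key: order matters: swapping extend(-1) and extend(1) lands elsewhere
t0: [θ0=90°, θ1=270°, e=0]
step 1 (extend(-1)): [θ0=90°, θ1=270°, e=0]
step 2 (extend(1)): [θ0=90°, θ1=270°, e=1]
uniquely the one of 64 2-step routes that fits.

extend(-1), extend(1)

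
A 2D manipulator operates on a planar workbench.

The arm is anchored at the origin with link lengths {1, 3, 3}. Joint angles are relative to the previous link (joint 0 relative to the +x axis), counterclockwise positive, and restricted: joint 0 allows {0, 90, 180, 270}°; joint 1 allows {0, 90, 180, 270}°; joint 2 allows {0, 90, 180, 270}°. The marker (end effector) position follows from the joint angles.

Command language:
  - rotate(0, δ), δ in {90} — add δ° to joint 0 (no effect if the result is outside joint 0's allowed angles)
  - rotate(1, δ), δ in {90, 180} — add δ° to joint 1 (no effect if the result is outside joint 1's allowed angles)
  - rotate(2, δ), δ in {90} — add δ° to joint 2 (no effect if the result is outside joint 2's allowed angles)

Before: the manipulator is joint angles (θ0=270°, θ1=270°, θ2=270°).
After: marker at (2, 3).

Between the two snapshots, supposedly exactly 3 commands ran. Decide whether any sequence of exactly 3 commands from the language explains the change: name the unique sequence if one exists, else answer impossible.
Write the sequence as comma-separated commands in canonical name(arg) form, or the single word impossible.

rotate(0, 90), rotate(0, 90), rotate(0, 90)

start: joint angles (θ0=270°, θ1=270°, θ2=270°)
[1] after rotate(0, 90): joint angles (θ0=0°, θ1=270°, θ2=270°)
[2] after rotate(0, 90): joint angles (θ0=90°, θ1=270°, θ2=270°)
[3] after rotate(0, 90): joint angles (θ0=180°, θ1=270°, θ2=270°)
all 64 alternatives checked — unique.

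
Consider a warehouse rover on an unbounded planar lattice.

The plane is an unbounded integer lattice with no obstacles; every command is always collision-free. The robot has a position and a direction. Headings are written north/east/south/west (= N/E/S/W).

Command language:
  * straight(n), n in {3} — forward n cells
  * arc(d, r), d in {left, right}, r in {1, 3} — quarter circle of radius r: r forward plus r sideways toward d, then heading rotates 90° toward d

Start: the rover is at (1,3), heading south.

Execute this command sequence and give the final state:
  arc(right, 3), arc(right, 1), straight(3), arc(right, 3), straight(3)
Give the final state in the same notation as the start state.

begin: at (1,3), heading south
step 1 (arc(right, 3)): at (-2,0), heading west
step 2 (arc(right, 1)): at (-3,1), heading north
step 3 (straight(3)): at (-3,4), heading north
step 4 (arc(right, 3)): at (0,7), heading east
step 5 (straight(3)): at (3,7), heading east

at (3,7), heading east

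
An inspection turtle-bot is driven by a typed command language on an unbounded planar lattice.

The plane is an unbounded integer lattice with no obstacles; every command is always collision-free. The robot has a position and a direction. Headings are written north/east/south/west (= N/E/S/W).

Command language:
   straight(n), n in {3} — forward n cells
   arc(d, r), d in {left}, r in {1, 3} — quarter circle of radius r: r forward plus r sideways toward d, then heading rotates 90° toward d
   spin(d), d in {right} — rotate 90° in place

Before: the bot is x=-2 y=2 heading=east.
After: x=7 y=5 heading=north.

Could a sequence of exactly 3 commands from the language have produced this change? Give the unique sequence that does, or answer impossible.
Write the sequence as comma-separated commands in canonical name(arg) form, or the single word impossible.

straight(3), straight(3), arc(left, 3)

key: cell and facing (now N) both changed — the 3 commands mix motion and turning
start: x=-2 y=2 heading=east
t=1 straight(3) ⇒ x=1 y=2 heading=east
t=2 straight(3) ⇒ x=4 y=2 heading=east
t=3 arc(left, 3) ⇒ x=7 y=5 heading=north
uniquely the one of 64 3-step routes that fits.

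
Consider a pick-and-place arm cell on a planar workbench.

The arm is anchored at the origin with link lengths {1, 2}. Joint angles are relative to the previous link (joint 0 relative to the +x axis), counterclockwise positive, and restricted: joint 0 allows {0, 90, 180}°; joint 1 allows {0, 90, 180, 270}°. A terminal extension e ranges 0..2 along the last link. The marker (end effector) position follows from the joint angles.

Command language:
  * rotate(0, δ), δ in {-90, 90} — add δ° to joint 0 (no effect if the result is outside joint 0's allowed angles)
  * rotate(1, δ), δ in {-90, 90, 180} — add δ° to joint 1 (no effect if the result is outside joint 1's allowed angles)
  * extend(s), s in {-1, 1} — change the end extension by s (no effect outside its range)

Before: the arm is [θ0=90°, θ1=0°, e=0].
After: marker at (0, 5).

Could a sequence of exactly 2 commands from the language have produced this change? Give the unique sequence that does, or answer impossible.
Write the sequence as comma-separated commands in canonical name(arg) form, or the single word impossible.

extend(1), extend(1)

initial: [θ0=90°, θ1=0°, e=0]
[1] after extend(1): [θ0=90°, θ1=0°, e=1]
[2] after extend(1): [θ0=90°, θ1=0°, e=2]
all 49 alternatives checked — unique.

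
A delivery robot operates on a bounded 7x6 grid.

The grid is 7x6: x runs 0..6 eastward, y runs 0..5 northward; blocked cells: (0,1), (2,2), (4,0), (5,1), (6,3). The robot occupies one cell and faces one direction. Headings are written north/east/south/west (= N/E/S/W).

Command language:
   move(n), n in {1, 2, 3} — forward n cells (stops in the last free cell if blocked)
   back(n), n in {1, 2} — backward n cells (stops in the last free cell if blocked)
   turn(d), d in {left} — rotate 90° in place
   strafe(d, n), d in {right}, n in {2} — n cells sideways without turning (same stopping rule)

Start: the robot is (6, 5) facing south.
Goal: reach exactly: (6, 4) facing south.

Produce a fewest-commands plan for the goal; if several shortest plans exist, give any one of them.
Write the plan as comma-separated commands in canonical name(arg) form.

initial: (6, 5) facing south
1. move(3) → (6, 4) facing south
shorter routes all fall short; 1 is best.

move(3)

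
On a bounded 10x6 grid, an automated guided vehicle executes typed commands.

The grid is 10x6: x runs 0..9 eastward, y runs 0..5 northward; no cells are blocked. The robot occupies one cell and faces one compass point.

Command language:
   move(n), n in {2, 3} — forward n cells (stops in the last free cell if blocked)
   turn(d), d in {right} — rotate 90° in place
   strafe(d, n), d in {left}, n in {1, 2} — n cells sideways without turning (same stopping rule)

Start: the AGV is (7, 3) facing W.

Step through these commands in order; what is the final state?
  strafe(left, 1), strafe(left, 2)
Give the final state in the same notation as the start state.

start: (7, 3) facing W
step 1 (strafe(left, 1)): (7, 2) facing W
step 2 (strafe(left, 2)): (7, 0) facing W

(7, 0) facing W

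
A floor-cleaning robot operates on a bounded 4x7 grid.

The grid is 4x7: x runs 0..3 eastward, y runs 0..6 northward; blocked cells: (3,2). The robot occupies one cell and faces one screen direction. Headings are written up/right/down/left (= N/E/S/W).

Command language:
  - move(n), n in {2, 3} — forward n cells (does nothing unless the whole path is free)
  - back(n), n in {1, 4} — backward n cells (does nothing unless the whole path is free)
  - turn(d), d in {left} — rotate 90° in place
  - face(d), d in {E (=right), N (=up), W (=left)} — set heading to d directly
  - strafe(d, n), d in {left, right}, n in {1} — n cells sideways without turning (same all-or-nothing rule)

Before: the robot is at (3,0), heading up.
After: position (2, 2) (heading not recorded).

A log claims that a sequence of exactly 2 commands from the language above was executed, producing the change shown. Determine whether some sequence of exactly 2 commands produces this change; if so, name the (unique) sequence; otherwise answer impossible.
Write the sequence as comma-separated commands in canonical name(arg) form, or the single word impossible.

strafe(left, 1), move(2)

key: running move(2) before strafe(left, 1) would end elsewhere — order is forced
from: at (3,0), heading up
1. strafe(left, 1) → at (2,0), heading up
2. move(2) → at (2,2), heading up
no other 2-command option fits: unique.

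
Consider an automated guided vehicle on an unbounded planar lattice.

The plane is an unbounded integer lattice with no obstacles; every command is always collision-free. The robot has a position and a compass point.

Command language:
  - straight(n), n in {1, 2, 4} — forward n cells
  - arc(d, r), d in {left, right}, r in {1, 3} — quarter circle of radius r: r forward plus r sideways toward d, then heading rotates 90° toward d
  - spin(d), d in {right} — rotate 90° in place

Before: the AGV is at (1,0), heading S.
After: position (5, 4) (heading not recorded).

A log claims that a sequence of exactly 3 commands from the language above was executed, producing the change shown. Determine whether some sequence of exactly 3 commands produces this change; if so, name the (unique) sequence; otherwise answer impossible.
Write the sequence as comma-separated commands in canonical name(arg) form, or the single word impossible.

arc(left, 1), arc(left, 3), straight(2)

key: order matters: swapping arc(left, 1) and straight(2) lands elsewhere
initial: at (1,0), heading S
t=1 arc(left, 1) ⇒ at (2,-1), heading E
t=2 arc(left, 3) ⇒ at (5,2), heading N
t=3 straight(2) ⇒ at (5,4), heading N
no rival 3-sequence matches.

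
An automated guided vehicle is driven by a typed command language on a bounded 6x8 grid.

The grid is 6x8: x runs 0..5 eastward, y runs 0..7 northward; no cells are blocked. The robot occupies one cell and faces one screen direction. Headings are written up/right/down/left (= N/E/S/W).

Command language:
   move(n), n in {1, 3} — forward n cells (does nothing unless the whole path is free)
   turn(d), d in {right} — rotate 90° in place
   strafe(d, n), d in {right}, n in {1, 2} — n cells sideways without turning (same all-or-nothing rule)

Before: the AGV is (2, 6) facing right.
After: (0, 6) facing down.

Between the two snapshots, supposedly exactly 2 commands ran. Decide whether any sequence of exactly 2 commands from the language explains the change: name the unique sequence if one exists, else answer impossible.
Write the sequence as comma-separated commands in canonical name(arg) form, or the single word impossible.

key: order matters: swapping turn(right) and strafe(right, 2) lands elsewhere
begin: (2, 6) facing right
t=1 turn(right) ⇒ (2, 6) facing down
t=2 strafe(right, 2) ⇒ (0, 6) facing down
all 25 alternatives checked — unique.

turn(right), strafe(right, 2)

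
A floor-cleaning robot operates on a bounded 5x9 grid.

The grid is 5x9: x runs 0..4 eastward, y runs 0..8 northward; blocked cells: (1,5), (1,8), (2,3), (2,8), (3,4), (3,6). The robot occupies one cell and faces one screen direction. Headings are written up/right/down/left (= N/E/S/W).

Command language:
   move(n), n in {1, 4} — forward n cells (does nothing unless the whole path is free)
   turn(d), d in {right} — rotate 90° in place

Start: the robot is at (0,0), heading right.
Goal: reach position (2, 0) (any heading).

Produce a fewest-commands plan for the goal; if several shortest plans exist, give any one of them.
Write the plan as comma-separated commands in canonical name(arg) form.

move(1), move(1)

from: at (0,0), heading right
1. move(1) → at (1,0), heading right
2. move(1) → at (2,0), heading right
shorter routes all fall short; 2 is best.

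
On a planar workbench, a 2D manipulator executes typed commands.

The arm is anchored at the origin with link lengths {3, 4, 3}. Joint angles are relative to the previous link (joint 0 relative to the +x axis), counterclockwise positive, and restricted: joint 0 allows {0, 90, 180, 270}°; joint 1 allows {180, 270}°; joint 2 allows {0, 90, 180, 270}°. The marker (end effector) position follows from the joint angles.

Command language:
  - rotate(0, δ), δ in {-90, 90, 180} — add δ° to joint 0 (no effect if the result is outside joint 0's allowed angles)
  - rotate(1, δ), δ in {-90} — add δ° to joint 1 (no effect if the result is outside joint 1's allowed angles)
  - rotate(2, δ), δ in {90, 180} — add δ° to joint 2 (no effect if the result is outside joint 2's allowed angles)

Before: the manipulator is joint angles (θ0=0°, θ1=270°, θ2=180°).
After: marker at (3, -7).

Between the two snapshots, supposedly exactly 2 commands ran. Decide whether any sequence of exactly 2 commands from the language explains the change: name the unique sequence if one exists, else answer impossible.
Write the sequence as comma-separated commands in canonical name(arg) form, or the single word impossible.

rotate(2, 90), rotate(2, 90)

from: joint angles (θ0=0°, θ1=270°, θ2=180°)
t=1 rotate(2, 90) ⇒ joint angles (θ0=0°, θ1=270°, θ2=270°)
t=2 rotate(2, 90) ⇒ joint angles (θ0=0°, θ1=270°, θ2=0°)
all 36 alternatives checked — unique.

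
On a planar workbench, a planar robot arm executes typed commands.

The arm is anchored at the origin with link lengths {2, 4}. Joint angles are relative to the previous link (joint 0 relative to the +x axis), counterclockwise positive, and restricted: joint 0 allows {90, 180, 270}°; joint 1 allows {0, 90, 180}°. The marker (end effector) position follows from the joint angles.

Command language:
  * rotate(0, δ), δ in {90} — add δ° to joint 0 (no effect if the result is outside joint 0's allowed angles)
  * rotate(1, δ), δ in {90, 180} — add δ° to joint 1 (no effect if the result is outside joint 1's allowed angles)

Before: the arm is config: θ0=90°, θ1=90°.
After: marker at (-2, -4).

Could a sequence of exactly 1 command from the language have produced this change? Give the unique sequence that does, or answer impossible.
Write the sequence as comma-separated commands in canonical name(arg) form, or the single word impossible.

rotate(0, 90)

start: config: θ0=90°, θ1=90°
1. rotate(0, 90) → config: θ0=180°, θ1=90°
no other 1-command option fits: unique.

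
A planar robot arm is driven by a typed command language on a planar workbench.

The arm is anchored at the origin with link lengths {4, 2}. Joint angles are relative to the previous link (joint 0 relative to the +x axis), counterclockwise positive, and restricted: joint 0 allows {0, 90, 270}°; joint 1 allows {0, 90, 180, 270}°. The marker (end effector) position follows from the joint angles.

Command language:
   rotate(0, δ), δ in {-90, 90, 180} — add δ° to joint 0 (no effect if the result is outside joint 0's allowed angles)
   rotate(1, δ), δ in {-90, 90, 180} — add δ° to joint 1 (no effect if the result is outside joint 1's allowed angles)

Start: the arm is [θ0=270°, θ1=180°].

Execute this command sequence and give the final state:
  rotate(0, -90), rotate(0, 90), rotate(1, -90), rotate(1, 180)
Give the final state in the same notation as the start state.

begin: [θ0=270°, θ1=180°]
step 1 (rotate(0, -90)): [θ0=270°, θ1=180°]
step 2 (rotate(0, 90)): [θ0=0°, θ1=180°]
step 3 (rotate(1, -90)): [θ0=0°, θ1=90°]
step 4 (rotate(1, 180)): [θ0=0°, θ1=270°]

[θ0=0°, θ1=270°]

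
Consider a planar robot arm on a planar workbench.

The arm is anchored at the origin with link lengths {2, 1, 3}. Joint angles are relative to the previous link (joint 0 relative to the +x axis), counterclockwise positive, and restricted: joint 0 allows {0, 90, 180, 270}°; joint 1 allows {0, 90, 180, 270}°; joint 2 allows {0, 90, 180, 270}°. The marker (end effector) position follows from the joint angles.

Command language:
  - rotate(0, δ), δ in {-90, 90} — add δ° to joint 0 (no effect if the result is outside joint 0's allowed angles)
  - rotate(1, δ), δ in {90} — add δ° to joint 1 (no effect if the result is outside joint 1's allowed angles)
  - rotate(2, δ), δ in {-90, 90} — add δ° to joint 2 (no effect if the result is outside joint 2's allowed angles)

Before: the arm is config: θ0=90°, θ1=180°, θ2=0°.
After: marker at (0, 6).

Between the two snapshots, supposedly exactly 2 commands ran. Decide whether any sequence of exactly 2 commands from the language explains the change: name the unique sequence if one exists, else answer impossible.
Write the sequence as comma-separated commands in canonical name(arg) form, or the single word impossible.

rotate(1, 90), rotate(1, 90)

from: config: θ0=90°, θ1=180°, θ2=0°
[1] after rotate(1, 90): config: θ0=90°, θ1=270°, θ2=0°
[2] after rotate(1, 90): config: θ0=90°, θ1=0°, θ2=0°
all 25 alternatives checked — unique.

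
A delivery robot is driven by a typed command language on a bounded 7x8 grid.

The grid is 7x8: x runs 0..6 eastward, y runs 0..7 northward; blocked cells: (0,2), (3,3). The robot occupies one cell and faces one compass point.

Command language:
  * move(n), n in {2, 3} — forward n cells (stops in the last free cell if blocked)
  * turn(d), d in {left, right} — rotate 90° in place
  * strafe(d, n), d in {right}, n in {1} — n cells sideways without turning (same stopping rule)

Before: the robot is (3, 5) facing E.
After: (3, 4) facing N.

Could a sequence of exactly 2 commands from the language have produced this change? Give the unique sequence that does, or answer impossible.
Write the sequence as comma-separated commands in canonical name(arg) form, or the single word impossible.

key: cell and facing (now N) both changed — the 2 commands mix motion and turning
from: (3, 5) facing E
t=1 strafe(right, 1) ⇒ (3, 4) facing E
t=2 turn(left) ⇒ (3, 4) facing N
no other 2-command option fits: unique.

strafe(right, 1), turn(left)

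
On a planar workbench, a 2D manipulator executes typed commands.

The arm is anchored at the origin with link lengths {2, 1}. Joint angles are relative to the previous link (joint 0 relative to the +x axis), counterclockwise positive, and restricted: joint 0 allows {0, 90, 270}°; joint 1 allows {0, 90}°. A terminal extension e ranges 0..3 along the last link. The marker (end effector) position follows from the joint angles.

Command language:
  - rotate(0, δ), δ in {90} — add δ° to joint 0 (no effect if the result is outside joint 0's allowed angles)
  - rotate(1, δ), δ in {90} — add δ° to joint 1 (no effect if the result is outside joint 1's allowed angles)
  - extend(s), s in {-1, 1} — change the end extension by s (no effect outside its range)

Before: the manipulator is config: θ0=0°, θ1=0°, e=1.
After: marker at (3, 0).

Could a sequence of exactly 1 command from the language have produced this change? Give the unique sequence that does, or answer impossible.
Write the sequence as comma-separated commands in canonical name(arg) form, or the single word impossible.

extend(-1)

begin: config: θ0=0°, θ1=0°, e=1
1. extend(-1) → config: θ0=0°, θ1=0°, e=0
no rival 1-sequence matches.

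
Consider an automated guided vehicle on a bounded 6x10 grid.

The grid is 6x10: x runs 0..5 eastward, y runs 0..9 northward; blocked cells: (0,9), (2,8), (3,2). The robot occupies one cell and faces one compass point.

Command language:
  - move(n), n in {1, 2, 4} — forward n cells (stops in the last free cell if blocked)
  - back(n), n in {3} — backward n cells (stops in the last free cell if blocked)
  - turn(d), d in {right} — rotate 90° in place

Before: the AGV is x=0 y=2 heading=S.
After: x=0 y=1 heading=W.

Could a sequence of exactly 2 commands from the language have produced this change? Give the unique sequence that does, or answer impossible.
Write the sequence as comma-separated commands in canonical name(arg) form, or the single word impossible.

move(1), turn(right)

key: order matters: swapping move(1) and turn(right) lands elsewhere
from: x=0 y=2 heading=S
t=1 move(1) ⇒ x=0 y=1 heading=S
t=2 turn(right) ⇒ x=0 y=1 heading=W
no other 2-command option fits: unique.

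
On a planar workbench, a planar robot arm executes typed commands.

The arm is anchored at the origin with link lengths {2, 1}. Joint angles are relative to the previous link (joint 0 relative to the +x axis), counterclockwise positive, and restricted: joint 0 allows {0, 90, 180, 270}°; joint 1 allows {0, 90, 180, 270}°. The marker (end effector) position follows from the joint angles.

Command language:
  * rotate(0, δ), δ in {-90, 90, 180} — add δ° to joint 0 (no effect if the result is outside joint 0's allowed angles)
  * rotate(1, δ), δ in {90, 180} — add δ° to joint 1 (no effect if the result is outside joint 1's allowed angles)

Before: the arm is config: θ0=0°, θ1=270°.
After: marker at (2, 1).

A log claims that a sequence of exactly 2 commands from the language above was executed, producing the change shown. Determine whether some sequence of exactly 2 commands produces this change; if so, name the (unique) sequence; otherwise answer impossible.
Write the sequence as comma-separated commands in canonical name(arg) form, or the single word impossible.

rotate(1, 90), rotate(1, 90)

begin: config: θ0=0°, θ1=270°
[1] after rotate(1, 90): config: θ0=0°, θ1=0°
[2] after rotate(1, 90): config: θ0=0°, θ1=90°
no rival 2-sequence matches.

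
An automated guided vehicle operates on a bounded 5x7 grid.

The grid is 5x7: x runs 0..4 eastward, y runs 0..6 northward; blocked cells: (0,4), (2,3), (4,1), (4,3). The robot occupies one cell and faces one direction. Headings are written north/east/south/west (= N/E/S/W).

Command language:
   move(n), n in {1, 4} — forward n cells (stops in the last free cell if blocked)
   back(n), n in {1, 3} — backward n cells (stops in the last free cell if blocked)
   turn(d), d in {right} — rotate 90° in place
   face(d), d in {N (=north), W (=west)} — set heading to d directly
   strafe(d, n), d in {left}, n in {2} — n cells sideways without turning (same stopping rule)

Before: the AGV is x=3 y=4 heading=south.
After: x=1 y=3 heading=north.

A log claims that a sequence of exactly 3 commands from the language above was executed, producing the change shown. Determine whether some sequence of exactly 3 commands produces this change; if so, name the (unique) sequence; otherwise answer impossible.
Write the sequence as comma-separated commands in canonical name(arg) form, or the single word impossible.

key: order matters: swapping face(N) and back(1) lands elsewhere
from: x=3 y=4 heading=south
t=1 face(N) ⇒ x=3 y=4 heading=north
t=2 strafe(left, 2) ⇒ x=1 y=4 heading=north
t=3 back(1) ⇒ x=1 y=3 heading=north
no other 3-command option fits: unique.

face(N), strafe(left, 2), back(1)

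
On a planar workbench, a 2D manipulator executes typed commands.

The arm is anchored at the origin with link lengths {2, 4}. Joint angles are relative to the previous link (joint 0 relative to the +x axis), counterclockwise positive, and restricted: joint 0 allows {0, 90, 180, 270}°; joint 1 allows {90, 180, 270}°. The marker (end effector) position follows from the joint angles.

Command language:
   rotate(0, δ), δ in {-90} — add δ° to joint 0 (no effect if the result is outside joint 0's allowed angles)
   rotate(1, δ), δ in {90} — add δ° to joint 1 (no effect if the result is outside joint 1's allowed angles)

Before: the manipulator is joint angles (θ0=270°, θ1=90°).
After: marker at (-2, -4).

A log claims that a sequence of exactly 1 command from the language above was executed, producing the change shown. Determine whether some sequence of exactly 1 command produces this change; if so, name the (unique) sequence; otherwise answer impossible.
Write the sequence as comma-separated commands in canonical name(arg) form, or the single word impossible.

t0: joint angles (θ0=270°, θ1=90°)
step 1 (rotate(0, -90)): joint angles (θ0=180°, θ1=90°)
all 2 alternatives checked — unique.

rotate(0, -90)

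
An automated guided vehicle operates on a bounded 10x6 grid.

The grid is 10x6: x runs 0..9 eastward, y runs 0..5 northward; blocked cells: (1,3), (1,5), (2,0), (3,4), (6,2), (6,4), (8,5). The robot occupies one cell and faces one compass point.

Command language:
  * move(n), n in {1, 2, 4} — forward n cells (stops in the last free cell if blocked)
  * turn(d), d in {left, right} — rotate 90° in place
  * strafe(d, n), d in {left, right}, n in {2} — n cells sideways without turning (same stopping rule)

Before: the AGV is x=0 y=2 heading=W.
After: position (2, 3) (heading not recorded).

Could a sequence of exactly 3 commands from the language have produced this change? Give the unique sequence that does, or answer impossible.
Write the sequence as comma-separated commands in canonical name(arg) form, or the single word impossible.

key: order matters: swapping turn(right) and move(1) lands elsewhere
start: x=0 y=2 heading=W
1. turn(right) → x=0 y=2 heading=N
2. strafe(right, 2) → x=2 y=2 heading=N
3. move(1) → x=2 y=3 heading=N
uniquely the one of 343 3-step routes that fits.

turn(right), strafe(right, 2), move(1)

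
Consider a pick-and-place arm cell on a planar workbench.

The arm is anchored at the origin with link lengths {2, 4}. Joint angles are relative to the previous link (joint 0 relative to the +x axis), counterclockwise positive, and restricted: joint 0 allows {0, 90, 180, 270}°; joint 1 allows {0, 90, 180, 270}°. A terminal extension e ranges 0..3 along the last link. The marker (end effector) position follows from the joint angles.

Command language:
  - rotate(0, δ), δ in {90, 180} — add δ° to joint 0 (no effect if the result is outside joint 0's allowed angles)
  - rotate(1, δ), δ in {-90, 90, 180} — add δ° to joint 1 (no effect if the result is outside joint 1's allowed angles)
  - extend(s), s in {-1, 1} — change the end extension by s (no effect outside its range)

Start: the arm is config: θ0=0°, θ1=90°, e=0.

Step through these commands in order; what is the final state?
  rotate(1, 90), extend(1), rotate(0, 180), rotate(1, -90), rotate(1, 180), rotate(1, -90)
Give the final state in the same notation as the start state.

start: config: θ0=0°, θ1=90°, e=0
[1] after rotate(1, 90): config: θ0=0°, θ1=180°, e=0
[2] after extend(1): config: θ0=0°, θ1=180°, e=1
[3] after rotate(0, 180): config: θ0=180°, θ1=180°, e=1
[4] after rotate(1, -90): config: θ0=180°, θ1=90°, e=1
[5] after rotate(1, 180): config: θ0=180°, θ1=270°, e=1
[6] after rotate(1, -90): config: θ0=180°, θ1=180°, e=1

config: θ0=180°, θ1=180°, e=1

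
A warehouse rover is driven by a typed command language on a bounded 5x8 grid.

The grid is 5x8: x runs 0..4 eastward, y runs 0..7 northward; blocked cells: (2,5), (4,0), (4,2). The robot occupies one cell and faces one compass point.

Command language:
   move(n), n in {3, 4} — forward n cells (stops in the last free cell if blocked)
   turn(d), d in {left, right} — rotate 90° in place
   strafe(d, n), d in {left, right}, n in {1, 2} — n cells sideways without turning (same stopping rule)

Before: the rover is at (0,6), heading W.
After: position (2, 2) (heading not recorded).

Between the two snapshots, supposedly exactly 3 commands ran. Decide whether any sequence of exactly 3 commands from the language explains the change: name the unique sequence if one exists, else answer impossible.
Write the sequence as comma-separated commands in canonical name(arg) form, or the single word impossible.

key: running strafe(left, 2) before turn(left) would end elsewhere — order is forced
t0: at (0,6), heading W
[1] after turn(left): at (0,6), heading S
[2] after move(4): at (0,2), heading S
[3] after strafe(left, 2): at (2,2), heading S
no other 3-command option fits: unique.

turn(left), move(4), strafe(left, 2)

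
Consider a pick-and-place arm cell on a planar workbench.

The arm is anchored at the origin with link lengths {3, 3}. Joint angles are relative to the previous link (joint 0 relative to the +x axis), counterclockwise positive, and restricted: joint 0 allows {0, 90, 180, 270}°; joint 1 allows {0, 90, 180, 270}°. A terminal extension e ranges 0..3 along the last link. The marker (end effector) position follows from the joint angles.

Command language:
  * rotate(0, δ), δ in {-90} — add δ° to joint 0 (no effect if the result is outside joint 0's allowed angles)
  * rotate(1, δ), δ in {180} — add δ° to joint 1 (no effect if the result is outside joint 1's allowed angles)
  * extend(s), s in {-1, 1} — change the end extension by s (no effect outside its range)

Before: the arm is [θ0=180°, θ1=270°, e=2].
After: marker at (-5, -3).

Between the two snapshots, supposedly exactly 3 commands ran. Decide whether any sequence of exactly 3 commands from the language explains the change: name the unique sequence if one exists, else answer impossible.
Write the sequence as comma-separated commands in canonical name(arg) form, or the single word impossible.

rotate(0, -90), rotate(0, -90), rotate(0, -90)

begin: [θ0=180°, θ1=270°, e=2]
[1] after rotate(0, -90): [θ0=90°, θ1=270°, e=2]
[2] after rotate(0, -90): [θ0=0°, θ1=270°, e=2]
[3] after rotate(0, -90): [θ0=270°, θ1=270°, e=2]
no other 3-command option fits: unique.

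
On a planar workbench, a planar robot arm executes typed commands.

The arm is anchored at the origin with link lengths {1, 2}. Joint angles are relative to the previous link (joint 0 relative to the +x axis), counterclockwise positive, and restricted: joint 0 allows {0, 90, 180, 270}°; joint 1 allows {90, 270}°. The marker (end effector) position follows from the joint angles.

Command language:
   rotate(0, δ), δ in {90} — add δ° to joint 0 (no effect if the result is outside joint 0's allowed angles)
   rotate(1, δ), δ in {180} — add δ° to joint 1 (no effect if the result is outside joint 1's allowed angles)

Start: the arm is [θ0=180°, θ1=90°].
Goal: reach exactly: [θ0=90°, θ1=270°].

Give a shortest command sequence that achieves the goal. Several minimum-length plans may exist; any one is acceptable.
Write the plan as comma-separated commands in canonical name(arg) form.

rotate(0, 90), rotate(0, 90), rotate(0, 90), rotate(1, 180)

from: [θ0=180°, θ1=90°]
1. rotate(0, 90) → [θ0=270°, θ1=90°]
2. rotate(0, 90) → [θ0=0°, θ1=90°]
3. rotate(0, 90) → [θ0=90°, θ1=90°]
4. rotate(1, 180) → [θ0=90°, θ1=270°]
no 3-step plan works, so 4 is optimal.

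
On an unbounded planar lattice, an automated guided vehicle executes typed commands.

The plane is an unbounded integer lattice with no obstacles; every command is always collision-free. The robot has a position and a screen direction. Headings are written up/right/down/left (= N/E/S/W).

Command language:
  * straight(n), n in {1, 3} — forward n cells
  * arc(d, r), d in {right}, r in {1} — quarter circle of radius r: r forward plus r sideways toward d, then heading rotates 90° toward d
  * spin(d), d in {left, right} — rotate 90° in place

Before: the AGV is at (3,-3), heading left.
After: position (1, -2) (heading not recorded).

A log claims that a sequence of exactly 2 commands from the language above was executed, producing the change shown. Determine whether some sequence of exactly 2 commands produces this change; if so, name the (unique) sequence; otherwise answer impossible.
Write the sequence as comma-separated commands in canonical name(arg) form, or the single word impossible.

straight(1), arc(right, 1)

key: order matters: swapping straight(1) and arc(right, 1) lands elsewhere
begin: at (3,-3), heading left
t=1 straight(1) ⇒ at (2,-3), heading left
t=2 arc(right, 1) ⇒ at (1,-2), heading up
all 25 alternatives checked — unique.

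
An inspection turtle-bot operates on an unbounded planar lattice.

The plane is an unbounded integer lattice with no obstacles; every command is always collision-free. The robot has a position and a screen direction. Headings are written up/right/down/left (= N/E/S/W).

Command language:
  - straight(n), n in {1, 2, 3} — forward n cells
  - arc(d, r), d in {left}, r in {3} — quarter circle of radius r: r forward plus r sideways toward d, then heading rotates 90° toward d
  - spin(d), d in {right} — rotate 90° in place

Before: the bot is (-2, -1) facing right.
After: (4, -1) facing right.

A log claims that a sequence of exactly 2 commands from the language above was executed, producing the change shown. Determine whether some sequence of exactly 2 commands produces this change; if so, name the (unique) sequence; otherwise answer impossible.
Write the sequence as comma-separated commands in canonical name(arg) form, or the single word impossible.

straight(3), straight(3)

key: heading stays E — no command in the sequence turns
begin: (-2, -1) facing right
[1] after straight(3): (1, -1) facing right
[2] after straight(3): (4, -1) facing right
no other 2-command option fits: unique.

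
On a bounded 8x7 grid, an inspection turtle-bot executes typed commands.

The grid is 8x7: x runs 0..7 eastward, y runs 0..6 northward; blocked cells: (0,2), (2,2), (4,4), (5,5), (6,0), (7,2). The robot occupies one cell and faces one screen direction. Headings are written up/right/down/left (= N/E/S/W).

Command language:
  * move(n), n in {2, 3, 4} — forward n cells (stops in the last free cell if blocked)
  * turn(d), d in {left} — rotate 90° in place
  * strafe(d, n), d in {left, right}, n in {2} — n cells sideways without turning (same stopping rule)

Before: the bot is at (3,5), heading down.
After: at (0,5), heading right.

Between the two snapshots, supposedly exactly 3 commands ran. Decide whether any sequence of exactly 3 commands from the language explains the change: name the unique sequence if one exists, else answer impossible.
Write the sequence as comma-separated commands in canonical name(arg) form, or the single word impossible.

key: running turn(left) before strafe(right, 2) would end elsewhere — order is forced
t0: at (3,5), heading down
1. strafe(right, 2) → at (1,5), heading down
2. strafe(right, 2) → at (0,5), heading down
3. turn(left) → at (0,5), heading right
no other 3-command option fits: unique.

strafe(right, 2), strafe(right, 2), turn(left)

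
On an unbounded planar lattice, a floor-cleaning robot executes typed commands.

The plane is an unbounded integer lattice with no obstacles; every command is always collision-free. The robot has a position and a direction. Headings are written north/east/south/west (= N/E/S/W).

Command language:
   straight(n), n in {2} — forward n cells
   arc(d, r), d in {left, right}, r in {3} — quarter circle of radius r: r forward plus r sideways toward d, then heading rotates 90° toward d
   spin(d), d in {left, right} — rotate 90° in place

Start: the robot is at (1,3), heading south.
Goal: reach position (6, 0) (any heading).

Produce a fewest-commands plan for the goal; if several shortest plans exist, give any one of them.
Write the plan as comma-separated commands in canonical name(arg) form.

arc(left, 3), straight(2)

start: at (1,3), heading south
1. arc(left, 3) → at (4,0), heading east
2. straight(2) → at (6,0), heading east
minimal: 2 command(s), checked below 2.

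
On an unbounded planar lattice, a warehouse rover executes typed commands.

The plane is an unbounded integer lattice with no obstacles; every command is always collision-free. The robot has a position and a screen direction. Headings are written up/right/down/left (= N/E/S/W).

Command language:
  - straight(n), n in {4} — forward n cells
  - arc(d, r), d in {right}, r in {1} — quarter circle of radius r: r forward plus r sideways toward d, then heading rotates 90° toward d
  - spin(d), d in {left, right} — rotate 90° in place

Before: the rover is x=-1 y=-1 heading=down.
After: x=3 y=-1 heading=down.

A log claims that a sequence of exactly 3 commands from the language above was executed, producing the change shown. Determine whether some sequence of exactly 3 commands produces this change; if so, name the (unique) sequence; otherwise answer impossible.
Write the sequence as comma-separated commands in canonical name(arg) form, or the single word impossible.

key: order matters: swapping spin(left) and spin(right) lands elsewhere
begin: x=-1 y=-1 heading=down
1. spin(left) → x=-1 y=-1 heading=right
2. straight(4) → x=3 y=-1 heading=right
3. spin(right) → x=3 y=-1 heading=down
no other 3-command option fits: unique.

spin(left), straight(4), spin(right)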